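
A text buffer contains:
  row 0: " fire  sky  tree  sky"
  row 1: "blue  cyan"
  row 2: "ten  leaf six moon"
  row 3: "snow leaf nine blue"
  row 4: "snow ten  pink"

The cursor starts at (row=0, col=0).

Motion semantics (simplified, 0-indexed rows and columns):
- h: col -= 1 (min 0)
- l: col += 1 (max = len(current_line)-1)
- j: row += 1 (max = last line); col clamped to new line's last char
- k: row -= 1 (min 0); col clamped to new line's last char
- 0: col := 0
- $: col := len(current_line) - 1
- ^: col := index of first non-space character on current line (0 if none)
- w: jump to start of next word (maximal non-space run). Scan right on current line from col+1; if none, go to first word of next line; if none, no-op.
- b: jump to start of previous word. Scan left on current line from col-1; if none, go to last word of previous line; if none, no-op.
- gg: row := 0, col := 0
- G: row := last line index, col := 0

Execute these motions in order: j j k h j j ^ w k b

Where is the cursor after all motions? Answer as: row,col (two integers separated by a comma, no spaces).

After 1 (j): row=1 col=0 char='b'
After 2 (j): row=2 col=0 char='t'
After 3 (k): row=1 col=0 char='b'
After 4 (h): row=1 col=0 char='b'
After 5 (j): row=2 col=0 char='t'
After 6 (j): row=3 col=0 char='s'
After 7 (^): row=3 col=0 char='s'
After 8 (w): row=3 col=5 char='l'
After 9 (k): row=2 col=5 char='l'
After 10 (b): row=2 col=0 char='t'

Answer: 2,0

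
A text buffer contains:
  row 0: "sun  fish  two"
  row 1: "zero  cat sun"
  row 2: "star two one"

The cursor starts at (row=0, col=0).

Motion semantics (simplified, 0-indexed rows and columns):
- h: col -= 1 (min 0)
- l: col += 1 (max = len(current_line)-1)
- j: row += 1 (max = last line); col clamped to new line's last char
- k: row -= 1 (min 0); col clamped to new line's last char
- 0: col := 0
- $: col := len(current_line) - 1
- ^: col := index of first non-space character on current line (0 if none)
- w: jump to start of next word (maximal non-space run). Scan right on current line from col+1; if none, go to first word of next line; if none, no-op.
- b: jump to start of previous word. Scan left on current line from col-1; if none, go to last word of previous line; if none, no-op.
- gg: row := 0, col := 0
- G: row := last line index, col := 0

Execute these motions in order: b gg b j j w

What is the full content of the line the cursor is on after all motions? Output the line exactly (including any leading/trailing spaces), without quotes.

Answer: star two one

Derivation:
After 1 (b): row=0 col=0 char='s'
After 2 (gg): row=0 col=0 char='s'
After 3 (b): row=0 col=0 char='s'
After 4 (j): row=1 col=0 char='z'
After 5 (j): row=2 col=0 char='s'
After 6 (w): row=2 col=5 char='t'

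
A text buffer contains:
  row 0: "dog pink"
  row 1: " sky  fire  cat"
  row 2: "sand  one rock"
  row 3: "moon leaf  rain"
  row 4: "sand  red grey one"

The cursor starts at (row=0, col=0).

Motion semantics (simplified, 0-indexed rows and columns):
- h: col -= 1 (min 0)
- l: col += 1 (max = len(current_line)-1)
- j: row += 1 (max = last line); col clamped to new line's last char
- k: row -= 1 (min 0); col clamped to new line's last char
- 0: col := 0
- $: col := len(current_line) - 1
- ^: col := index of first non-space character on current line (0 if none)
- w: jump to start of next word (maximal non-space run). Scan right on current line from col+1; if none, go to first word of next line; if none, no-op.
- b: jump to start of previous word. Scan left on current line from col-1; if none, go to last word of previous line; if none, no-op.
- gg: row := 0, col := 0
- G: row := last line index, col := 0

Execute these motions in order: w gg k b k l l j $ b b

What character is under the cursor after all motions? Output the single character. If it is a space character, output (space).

After 1 (w): row=0 col=4 char='p'
After 2 (gg): row=0 col=0 char='d'
After 3 (k): row=0 col=0 char='d'
After 4 (b): row=0 col=0 char='d'
After 5 (k): row=0 col=0 char='d'
After 6 (l): row=0 col=1 char='o'
After 7 (l): row=0 col=2 char='g'
After 8 (j): row=1 col=2 char='k'
After 9 ($): row=1 col=14 char='t'
After 10 (b): row=1 col=12 char='c'
After 11 (b): row=1 col=6 char='f'

Answer: f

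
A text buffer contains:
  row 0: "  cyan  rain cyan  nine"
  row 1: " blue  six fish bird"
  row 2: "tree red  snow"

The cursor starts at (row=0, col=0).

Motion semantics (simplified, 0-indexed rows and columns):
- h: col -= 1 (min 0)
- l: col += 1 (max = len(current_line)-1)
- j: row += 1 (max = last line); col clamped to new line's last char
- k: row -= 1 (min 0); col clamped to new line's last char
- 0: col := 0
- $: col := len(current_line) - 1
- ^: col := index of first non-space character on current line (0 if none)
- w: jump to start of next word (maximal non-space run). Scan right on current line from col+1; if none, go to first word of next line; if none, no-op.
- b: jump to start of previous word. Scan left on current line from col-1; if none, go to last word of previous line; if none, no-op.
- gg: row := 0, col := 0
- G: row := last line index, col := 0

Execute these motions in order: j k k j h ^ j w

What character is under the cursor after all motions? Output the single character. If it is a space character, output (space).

After 1 (j): row=1 col=0 char='_'
After 2 (k): row=0 col=0 char='_'
After 3 (k): row=0 col=0 char='_'
After 4 (j): row=1 col=0 char='_'
After 5 (h): row=1 col=0 char='_'
After 6 (^): row=1 col=1 char='b'
After 7 (j): row=2 col=1 char='r'
After 8 (w): row=2 col=5 char='r'

Answer: r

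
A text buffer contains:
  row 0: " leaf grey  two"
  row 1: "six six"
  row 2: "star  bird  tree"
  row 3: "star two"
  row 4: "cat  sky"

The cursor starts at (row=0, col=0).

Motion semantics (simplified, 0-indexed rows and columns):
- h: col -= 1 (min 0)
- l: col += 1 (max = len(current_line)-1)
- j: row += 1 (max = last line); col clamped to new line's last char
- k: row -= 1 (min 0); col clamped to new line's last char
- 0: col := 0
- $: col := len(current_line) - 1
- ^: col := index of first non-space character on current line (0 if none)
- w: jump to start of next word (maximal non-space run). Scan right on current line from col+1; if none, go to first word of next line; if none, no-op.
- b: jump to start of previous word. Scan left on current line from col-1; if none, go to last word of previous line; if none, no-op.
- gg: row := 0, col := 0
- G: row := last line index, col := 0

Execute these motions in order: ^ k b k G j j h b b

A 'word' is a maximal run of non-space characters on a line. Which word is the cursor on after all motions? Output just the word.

After 1 (^): row=0 col=1 char='l'
After 2 (k): row=0 col=1 char='l'
After 3 (b): row=0 col=1 char='l'
After 4 (k): row=0 col=1 char='l'
After 5 (G): row=4 col=0 char='c'
After 6 (j): row=4 col=0 char='c'
After 7 (j): row=4 col=0 char='c'
After 8 (h): row=4 col=0 char='c'
After 9 (b): row=3 col=5 char='t'
After 10 (b): row=3 col=0 char='s'

Answer: star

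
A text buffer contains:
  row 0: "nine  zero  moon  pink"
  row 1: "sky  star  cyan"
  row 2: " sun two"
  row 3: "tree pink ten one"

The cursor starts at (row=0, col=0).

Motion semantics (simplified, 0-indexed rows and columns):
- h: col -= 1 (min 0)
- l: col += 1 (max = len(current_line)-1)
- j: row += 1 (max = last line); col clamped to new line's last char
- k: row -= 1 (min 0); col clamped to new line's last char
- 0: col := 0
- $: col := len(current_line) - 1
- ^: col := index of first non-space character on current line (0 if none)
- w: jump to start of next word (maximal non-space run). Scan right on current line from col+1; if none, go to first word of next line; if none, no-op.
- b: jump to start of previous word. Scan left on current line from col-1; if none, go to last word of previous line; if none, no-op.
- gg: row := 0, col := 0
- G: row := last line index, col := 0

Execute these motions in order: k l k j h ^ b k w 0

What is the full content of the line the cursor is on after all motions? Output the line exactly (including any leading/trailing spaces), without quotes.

After 1 (k): row=0 col=0 char='n'
After 2 (l): row=0 col=1 char='i'
After 3 (k): row=0 col=1 char='i'
After 4 (j): row=1 col=1 char='k'
After 5 (h): row=1 col=0 char='s'
After 6 (^): row=1 col=0 char='s'
After 7 (b): row=0 col=18 char='p'
After 8 (k): row=0 col=18 char='p'
After 9 (w): row=1 col=0 char='s'
After 10 (0): row=1 col=0 char='s'

Answer: sky  star  cyan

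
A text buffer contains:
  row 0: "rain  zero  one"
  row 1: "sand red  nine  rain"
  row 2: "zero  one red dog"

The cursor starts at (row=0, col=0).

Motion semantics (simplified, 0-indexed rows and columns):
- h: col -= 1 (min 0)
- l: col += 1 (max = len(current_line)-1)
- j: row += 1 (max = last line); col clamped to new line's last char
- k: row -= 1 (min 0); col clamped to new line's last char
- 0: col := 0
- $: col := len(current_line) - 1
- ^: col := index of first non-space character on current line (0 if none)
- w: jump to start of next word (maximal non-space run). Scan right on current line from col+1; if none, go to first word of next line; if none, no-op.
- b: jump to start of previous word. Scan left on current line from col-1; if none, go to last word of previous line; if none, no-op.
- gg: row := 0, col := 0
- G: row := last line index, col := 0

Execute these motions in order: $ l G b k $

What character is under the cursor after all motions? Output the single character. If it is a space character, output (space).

After 1 ($): row=0 col=14 char='e'
After 2 (l): row=0 col=14 char='e'
After 3 (G): row=2 col=0 char='z'
After 4 (b): row=1 col=16 char='r'
After 5 (k): row=0 col=14 char='e'
After 6 ($): row=0 col=14 char='e'

Answer: e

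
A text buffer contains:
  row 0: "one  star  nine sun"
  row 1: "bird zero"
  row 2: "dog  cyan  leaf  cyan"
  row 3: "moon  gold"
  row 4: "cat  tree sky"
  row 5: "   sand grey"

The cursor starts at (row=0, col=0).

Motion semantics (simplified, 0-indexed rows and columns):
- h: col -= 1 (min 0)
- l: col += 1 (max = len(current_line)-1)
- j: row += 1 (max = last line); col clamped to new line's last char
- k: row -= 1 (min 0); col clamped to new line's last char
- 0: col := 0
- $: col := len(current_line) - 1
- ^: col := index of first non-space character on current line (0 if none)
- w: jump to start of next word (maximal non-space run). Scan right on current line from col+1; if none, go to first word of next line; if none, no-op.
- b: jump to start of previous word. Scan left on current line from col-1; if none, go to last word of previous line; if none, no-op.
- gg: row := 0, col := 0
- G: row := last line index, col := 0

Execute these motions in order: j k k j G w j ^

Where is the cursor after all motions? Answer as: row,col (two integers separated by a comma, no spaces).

Answer: 5,3

Derivation:
After 1 (j): row=1 col=0 char='b'
After 2 (k): row=0 col=0 char='o'
After 3 (k): row=0 col=0 char='o'
After 4 (j): row=1 col=0 char='b'
After 5 (G): row=5 col=0 char='_'
After 6 (w): row=5 col=3 char='s'
After 7 (j): row=5 col=3 char='s'
After 8 (^): row=5 col=3 char='s'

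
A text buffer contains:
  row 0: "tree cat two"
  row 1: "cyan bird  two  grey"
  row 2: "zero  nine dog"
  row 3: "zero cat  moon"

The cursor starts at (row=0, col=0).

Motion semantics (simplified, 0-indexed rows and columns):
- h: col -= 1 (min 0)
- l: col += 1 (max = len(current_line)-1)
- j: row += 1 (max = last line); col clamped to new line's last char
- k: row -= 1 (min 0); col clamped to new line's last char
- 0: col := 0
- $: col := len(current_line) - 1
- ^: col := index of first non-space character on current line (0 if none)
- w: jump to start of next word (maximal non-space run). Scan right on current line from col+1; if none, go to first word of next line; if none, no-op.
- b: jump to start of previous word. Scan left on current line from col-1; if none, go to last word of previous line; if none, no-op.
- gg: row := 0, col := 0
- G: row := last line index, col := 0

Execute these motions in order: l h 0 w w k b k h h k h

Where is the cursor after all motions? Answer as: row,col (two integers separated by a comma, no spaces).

After 1 (l): row=0 col=1 char='r'
After 2 (h): row=0 col=0 char='t'
After 3 (0): row=0 col=0 char='t'
After 4 (w): row=0 col=5 char='c'
After 5 (w): row=0 col=9 char='t'
After 6 (k): row=0 col=9 char='t'
After 7 (b): row=0 col=5 char='c'
After 8 (k): row=0 col=5 char='c'
After 9 (h): row=0 col=4 char='_'
After 10 (h): row=0 col=3 char='e'
After 11 (k): row=0 col=3 char='e'
After 12 (h): row=0 col=2 char='e'

Answer: 0,2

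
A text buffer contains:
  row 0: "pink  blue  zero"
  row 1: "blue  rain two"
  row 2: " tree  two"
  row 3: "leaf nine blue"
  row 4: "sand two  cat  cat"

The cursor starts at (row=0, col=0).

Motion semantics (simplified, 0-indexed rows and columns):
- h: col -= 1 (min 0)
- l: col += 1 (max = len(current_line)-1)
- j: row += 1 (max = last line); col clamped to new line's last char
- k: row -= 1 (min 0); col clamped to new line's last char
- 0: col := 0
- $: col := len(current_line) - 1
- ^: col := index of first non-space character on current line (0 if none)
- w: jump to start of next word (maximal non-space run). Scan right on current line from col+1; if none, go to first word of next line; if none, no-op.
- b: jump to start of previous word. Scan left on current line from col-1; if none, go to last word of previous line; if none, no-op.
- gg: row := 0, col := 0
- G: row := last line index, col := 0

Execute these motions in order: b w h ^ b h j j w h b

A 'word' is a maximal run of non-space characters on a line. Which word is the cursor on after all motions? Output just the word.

After 1 (b): row=0 col=0 char='p'
After 2 (w): row=0 col=6 char='b'
After 3 (h): row=0 col=5 char='_'
After 4 (^): row=0 col=0 char='p'
After 5 (b): row=0 col=0 char='p'
After 6 (h): row=0 col=0 char='p'
After 7 (j): row=1 col=0 char='b'
After 8 (j): row=2 col=0 char='_'
After 9 (w): row=2 col=1 char='t'
After 10 (h): row=2 col=0 char='_'
After 11 (b): row=1 col=11 char='t'

Answer: two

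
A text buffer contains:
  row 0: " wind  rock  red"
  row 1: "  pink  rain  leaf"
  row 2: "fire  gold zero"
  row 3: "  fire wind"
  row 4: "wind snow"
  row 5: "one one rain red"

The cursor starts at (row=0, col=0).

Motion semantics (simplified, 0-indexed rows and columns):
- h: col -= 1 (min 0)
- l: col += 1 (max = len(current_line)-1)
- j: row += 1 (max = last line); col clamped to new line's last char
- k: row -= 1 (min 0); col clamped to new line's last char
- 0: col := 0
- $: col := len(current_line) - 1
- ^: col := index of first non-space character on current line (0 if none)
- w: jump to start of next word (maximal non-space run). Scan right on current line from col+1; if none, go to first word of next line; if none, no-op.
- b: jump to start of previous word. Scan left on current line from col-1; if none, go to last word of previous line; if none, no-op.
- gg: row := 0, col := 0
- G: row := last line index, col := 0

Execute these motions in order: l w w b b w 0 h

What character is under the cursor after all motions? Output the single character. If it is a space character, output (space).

After 1 (l): row=0 col=1 char='w'
After 2 (w): row=0 col=7 char='r'
After 3 (w): row=0 col=13 char='r'
After 4 (b): row=0 col=7 char='r'
After 5 (b): row=0 col=1 char='w'
After 6 (w): row=0 col=7 char='r'
After 7 (0): row=0 col=0 char='_'
After 8 (h): row=0 col=0 char='_'

Answer: (space)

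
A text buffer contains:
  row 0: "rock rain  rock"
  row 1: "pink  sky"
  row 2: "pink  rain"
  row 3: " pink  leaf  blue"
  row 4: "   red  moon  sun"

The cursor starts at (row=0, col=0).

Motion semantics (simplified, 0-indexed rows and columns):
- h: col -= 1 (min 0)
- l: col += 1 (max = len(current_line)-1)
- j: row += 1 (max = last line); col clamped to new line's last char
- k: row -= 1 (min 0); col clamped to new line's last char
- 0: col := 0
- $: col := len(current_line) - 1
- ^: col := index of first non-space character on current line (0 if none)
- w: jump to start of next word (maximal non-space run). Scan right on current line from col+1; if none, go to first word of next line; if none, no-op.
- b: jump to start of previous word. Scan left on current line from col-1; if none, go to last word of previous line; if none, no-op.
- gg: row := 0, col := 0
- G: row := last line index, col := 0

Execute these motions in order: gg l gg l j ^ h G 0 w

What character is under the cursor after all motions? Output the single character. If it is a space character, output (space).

After 1 (gg): row=0 col=0 char='r'
After 2 (l): row=0 col=1 char='o'
After 3 (gg): row=0 col=0 char='r'
After 4 (l): row=0 col=1 char='o'
After 5 (j): row=1 col=1 char='i'
After 6 (^): row=1 col=0 char='p'
After 7 (h): row=1 col=0 char='p'
After 8 (G): row=4 col=0 char='_'
After 9 (0): row=4 col=0 char='_'
After 10 (w): row=4 col=3 char='r'

Answer: r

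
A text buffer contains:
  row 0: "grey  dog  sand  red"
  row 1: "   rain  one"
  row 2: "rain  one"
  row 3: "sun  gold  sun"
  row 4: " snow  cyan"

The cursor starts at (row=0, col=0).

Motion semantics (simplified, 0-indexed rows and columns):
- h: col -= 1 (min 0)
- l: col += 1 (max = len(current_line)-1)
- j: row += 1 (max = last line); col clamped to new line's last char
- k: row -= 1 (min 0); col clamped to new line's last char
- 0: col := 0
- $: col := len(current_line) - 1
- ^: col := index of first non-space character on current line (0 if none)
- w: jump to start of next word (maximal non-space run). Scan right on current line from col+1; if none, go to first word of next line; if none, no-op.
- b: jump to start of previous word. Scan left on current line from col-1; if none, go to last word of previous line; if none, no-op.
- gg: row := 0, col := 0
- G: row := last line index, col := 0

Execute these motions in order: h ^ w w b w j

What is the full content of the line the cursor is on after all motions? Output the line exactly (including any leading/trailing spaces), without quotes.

Answer:    rain  one

Derivation:
After 1 (h): row=0 col=0 char='g'
After 2 (^): row=0 col=0 char='g'
After 3 (w): row=0 col=6 char='d'
After 4 (w): row=0 col=11 char='s'
After 5 (b): row=0 col=6 char='d'
After 6 (w): row=0 col=11 char='s'
After 7 (j): row=1 col=11 char='e'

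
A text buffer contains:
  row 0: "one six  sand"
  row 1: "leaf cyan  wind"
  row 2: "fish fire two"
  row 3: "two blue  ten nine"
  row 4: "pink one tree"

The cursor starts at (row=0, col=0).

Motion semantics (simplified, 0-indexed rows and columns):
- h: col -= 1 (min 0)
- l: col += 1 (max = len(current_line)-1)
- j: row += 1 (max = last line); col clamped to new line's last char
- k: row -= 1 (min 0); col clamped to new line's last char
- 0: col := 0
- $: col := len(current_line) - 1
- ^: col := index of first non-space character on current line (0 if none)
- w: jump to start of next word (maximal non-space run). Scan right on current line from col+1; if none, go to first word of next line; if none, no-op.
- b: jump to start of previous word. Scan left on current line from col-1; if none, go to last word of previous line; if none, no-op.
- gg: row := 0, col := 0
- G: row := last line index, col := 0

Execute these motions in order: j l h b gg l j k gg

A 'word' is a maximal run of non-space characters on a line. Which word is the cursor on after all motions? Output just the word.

Answer: one

Derivation:
After 1 (j): row=1 col=0 char='l'
After 2 (l): row=1 col=1 char='e'
After 3 (h): row=1 col=0 char='l'
After 4 (b): row=0 col=9 char='s'
After 5 (gg): row=0 col=0 char='o'
After 6 (l): row=0 col=1 char='n'
After 7 (j): row=1 col=1 char='e'
After 8 (k): row=0 col=1 char='n'
After 9 (gg): row=0 col=0 char='o'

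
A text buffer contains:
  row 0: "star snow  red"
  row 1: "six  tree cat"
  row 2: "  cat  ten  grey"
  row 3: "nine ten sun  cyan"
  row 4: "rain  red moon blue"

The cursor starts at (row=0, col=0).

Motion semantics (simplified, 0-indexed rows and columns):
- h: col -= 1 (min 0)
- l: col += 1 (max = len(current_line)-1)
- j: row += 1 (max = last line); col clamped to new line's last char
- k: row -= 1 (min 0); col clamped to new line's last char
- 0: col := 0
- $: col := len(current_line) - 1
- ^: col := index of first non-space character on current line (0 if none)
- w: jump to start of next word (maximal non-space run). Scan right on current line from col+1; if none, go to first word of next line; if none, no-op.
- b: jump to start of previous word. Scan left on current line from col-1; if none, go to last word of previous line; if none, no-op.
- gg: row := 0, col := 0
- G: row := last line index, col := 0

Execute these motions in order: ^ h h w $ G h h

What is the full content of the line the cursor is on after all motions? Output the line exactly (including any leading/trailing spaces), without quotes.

Answer: rain  red moon blue

Derivation:
After 1 (^): row=0 col=0 char='s'
After 2 (h): row=0 col=0 char='s'
After 3 (h): row=0 col=0 char='s'
After 4 (w): row=0 col=5 char='s'
After 5 ($): row=0 col=13 char='d'
After 6 (G): row=4 col=0 char='r'
After 7 (h): row=4 col=0 char='r'
After 8 (h): row=4 col=0 char='r'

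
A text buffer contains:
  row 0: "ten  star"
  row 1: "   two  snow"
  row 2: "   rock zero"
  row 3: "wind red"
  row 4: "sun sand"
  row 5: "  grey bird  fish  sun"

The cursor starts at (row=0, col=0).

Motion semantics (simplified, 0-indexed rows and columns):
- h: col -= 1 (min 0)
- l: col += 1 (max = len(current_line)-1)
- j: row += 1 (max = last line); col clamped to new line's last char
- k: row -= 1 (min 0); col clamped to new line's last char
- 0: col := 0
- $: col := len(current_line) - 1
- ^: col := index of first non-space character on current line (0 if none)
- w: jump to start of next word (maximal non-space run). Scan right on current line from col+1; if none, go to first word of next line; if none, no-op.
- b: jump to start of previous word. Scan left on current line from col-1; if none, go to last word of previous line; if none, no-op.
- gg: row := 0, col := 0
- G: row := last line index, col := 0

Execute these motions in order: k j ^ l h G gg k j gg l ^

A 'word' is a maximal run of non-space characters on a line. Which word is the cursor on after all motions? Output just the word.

Answer: ten

Derivation:
After 1 (k): row=0 col=0 char='t'
After 2 (j): row=1 col=0 char='_'
After 3 (^): row=1 col=3 char='t'
After 4 (l): row=1 col=4 char='w'
After 5 (h): row=1 col=3 char='t'
After 6 (G): row=5 col=0 char='_'
After 7 (gg): row=0 col=0 char='t'
After 8 (k): row=0 col=0 char='t'
After 9 (j): row=1 col=0 char='_'
After 10 (gg): row=0 col=0 char='t'
After 11 (l): row=0 col=1 char='e'
After 12 (^): row=0 col=0 char='t'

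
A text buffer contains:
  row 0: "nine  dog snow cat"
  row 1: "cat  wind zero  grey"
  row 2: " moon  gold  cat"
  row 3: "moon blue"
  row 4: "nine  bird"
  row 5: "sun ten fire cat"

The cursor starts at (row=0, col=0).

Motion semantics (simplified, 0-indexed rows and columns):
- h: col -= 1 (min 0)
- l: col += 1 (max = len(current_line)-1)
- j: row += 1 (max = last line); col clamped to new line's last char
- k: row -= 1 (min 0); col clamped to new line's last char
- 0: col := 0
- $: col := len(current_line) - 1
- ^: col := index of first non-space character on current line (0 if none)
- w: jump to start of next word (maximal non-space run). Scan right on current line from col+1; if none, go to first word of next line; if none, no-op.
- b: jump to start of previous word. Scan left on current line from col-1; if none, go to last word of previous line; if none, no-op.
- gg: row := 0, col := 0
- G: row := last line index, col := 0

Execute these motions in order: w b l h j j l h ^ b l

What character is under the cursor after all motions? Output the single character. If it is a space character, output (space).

After 1 (w): row=0 col=6 char='d'
After 2 (b): row=0 col=0 char='n'
After 3 (l): row=0 col=1 char='i'
After 4 (h): row=0 col=0 char='n'
After 5 (j): row=1 col=0 char='c'
After 6 (j): row=2 col=0 char='_'
After 7 (l): row=2 col=1 char='m'
After 8 (h): row=2 col=0 char='_'
After 9 (^): row=2 col=1 char='m'
After 10 (b): row=1 col=16 char='g'
After 11 (l): row=1 col=17 char='r'

Answer: r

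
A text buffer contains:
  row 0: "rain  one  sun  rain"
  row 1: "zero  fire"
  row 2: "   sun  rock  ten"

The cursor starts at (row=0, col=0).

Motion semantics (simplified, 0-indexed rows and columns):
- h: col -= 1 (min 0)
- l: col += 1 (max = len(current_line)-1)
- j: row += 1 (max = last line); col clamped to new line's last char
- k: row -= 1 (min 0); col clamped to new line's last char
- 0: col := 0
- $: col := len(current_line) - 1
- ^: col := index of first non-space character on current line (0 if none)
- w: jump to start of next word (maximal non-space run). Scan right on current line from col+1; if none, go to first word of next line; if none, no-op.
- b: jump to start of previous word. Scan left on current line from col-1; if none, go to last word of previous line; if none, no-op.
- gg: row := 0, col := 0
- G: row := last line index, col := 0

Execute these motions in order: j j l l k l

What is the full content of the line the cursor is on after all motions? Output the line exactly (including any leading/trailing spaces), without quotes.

Answer: zero  fire

Derivation:
After 1 (j): row=1 col=0 char='z'
After 2 (j): row=2 col=0 char='_'
After 3 (l): row=2 col=1 char='_'
After 4 (l): row=2 col=2 char='_'
After 5 (k): row=1 col=2 char='r'
After 6 (l): row=1 col=3 char='o'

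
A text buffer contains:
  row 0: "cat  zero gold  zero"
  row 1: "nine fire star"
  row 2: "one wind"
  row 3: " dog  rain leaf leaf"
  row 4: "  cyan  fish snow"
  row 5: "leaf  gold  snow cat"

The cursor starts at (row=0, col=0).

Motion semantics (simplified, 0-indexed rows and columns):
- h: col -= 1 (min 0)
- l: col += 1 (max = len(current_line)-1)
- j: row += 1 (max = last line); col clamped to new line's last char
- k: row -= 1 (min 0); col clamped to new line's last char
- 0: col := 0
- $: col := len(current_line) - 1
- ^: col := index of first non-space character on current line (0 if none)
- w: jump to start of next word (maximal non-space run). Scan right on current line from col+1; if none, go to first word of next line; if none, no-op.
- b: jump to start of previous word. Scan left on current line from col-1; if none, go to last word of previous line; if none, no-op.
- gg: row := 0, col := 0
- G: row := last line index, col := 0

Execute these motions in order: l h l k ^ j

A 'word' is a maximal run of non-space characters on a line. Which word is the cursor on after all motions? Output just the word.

After 1 (l): row=0 col=1 char='a'
After 2 (h): row=0 col=0 char='c'
After 3 (l): row=0 col=1 char='a'
After 4 (k): row=0 col=1 char='a'
After 5 (^): row=0 col=0 char='c'
After 6 (j): row=1 col=0 char='n'

Answer: nine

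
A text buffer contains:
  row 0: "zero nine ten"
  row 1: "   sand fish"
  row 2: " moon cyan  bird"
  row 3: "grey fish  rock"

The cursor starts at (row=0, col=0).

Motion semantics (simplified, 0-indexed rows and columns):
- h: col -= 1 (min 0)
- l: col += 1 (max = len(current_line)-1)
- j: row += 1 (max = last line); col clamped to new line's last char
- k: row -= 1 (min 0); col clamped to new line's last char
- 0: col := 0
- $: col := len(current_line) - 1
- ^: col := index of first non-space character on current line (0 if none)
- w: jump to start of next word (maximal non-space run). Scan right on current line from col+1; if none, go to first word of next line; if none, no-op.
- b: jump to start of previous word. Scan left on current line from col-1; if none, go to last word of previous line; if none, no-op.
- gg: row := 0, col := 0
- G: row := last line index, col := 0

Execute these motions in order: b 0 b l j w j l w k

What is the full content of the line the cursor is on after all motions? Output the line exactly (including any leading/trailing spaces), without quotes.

Answer:    sand fish

Derivation:
After 1 (b): row=0 col=0 char='z'
After 2 (0): row=0 col=0 char='z'
After 3 (b): row=0 col=0 char='z'
After 4 (l): row=0 col=1 char='e'
After 5 (j): row=1 col=1 char='_'
After 6 (w): row=1 col=3 char='s'
After 7 (j): row=2 col=3 char='o'
After 8 (l): row=2 col=4 char='n'
After 9 (w): row=2 col=6 char='c'
After 10 (k): row=1 col=6 char='d'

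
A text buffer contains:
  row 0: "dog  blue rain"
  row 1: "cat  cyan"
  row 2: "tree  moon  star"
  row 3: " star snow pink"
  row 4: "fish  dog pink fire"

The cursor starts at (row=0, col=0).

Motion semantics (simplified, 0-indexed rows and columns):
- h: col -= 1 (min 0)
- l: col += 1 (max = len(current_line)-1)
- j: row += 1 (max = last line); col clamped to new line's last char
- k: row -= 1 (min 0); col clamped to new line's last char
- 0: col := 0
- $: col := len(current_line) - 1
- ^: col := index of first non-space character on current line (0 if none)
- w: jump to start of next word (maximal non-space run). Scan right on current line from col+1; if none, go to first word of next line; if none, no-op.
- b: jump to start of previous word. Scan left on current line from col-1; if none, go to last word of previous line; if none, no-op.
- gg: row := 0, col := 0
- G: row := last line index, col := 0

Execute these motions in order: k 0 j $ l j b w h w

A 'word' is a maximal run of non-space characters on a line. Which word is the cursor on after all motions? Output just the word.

After 1 (k): row=0 col=0 char='d'
After 2 (0): row=0 col=0 char='d'
After 3 (j): row=1 col=0 char='c'
After 4 ($): row=1 col=8 char='n'
After 5 (l): row=1 col=8 char='n'
After 6 (j): row=2 col=8 char='o'
After 7 (b): row=2 col=6 char='m'
After 8 (w): row=2 col=12 char='s'
After 9 (h): row=2 col=11 char='_'
After 10 (w): row=2 col=12 char='s'

Answer: star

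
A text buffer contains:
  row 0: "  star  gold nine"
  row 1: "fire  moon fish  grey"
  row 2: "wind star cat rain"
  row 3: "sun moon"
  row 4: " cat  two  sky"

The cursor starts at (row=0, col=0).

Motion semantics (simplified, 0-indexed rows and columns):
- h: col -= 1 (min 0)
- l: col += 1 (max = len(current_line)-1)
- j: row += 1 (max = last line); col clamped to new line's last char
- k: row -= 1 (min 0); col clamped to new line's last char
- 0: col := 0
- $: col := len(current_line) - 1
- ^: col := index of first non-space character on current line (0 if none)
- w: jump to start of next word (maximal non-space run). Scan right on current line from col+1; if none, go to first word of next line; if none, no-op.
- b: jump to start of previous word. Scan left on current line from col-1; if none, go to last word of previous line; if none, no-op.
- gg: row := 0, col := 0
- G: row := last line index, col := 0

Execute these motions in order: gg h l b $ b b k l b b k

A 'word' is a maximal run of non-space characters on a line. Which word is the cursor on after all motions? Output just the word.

After 1 (gg): row=0 col=0 char='_'
After 2 (h): row=0 col=0 char='_'
After 3 (l): row=0 col=1 char='_'
After 4 (b): row=0 col=1 char='_'
After 5 ($): row=0 col=16 char='e'
After 6 (b): row=0 col=13 char='n'
After 7 (b): row=0 col=8 char='g'
After 8 (k): row=0 col=8 char='g'
After 9 (l): row=0 col=9 char='o'
After 10 (b): row=0 col=8 char='g'
After 11 (b): row=0 col=2 char='s'
After 12 (k): row=0 col=2 char='s'

Answer: star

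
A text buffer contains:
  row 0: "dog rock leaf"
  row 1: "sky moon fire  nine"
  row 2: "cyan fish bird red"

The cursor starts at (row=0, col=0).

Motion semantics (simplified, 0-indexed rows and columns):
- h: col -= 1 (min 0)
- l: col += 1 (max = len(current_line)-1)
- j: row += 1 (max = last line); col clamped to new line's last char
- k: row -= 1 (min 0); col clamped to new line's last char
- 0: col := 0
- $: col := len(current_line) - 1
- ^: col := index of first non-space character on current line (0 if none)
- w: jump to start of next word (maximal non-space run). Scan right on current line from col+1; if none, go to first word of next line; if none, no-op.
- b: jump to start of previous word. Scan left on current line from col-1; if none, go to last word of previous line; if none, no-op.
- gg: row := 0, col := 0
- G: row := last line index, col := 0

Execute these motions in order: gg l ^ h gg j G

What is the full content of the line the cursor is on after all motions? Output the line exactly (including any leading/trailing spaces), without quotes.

After 1 (gg): row=0 col=0 char='d'
After 2 (l): row=0 col=1 char='o'
After 3 (^): row=0 col=0 char='d'
After 4 (h): row=0 col=0 char='d'
After 5 (gg): row=0 col=0 char='d'
After 6 (j): row=1 col=0 char='s'
After 7 (G): row=2 col=0 char='c'

Answer: cyan fish bird red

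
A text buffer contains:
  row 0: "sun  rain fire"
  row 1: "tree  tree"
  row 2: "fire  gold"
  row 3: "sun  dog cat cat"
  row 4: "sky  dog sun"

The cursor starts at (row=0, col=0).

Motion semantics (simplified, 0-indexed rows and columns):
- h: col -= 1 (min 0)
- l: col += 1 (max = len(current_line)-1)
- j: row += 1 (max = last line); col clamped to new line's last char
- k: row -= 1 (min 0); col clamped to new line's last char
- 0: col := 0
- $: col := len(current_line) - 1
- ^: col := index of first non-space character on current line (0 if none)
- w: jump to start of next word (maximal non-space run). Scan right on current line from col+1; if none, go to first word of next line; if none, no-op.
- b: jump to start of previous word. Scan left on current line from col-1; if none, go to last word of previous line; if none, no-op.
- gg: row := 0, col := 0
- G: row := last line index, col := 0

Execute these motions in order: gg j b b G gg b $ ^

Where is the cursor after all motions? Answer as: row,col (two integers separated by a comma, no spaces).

Answer: 0,0

Derivation:
After 1 (gg): row=0 col=0 char='s'
After 2 (j): row=1 col=0 char='t'
After 3 (b): row=0 col=10 char='f'
After 4 (b): row=0 col=5 char='r'
After 5 (G): row=4 col=0 char='s'
After 6 (gg): row=0 col=0 char='s'
After 7 (b): row=0 col=0 char='s'
After 8 ($): row=0 col=13 char='e'
After 9 (^): row=0 col=0 char='s'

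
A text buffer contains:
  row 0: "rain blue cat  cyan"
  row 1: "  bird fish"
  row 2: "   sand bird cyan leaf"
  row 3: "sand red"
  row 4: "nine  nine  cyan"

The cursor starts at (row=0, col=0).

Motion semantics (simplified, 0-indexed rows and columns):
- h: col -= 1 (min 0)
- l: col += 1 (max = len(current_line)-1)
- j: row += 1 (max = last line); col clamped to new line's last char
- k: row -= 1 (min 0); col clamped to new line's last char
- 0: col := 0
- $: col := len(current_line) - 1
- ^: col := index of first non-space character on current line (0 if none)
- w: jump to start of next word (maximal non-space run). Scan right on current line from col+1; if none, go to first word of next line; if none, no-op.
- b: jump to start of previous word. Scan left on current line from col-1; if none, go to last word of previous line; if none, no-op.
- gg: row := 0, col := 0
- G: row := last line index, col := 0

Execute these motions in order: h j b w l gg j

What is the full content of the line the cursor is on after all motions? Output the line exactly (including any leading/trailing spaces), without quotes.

Answer:   bird fish

Derivation:
After 1 (h): row=0 col=0 char='r'
After 2 (j): row=1 col=0 char='_'
After 3 (b): row=0 col=15 char='c'
After 4 (w): row=1 col=2 char='b'
After 5 (l): row=1 col=3 char='i'
After 6 (gg): row=0 col=0 char='r'
After 7 (j): row=1 col=0 char='_'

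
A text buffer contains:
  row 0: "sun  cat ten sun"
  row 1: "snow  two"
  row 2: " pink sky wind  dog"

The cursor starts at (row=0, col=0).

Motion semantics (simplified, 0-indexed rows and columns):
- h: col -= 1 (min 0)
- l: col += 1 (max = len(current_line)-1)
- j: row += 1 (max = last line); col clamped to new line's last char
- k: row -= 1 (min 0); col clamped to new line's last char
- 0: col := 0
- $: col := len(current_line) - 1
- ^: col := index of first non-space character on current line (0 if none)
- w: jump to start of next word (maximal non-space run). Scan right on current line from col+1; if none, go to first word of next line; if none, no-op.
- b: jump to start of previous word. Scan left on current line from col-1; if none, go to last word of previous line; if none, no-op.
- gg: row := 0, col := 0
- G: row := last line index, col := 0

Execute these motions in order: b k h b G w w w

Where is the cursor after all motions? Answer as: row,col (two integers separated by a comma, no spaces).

After 1 (b): row=0 col=0 char='s'
After 2 (k): row=0 col=0 char='s'
After 3 (h): row=0 col=0 char='s'
After 4 (b): row=0 col=0 char='s'
After 5 (G): row=2 col=0 char='_'
After 6 (w): row=2 col=1 char='p'
After 7 (w): row=2 col=6 char='s'
After 8 (w): row=2 col=10 char='w'

Answer: 2,10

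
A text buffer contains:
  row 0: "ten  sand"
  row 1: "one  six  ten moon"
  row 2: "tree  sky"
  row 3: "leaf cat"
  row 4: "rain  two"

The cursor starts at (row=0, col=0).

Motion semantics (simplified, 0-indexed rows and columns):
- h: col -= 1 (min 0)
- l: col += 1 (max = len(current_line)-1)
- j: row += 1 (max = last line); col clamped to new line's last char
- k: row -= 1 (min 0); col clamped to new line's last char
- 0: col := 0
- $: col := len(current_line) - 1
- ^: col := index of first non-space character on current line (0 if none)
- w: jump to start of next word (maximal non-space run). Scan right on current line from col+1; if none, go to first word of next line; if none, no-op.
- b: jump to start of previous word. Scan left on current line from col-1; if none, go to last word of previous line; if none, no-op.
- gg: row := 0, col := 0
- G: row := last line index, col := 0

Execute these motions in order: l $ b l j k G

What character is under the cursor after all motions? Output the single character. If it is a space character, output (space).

After 1 (l): row=0 col=1 char='e'
After 2 ($): row=0 col=8 char='d'
After 3 (b): row=0 col=5 char='s'
After 4 (l): row=0 col=6 char='a'
After 5 (j): row=1 col=6 char='i'
After 6 (k): row=0 col=6 char='a'
After 7 (G): row=4 col=0 char='r'

Answer: r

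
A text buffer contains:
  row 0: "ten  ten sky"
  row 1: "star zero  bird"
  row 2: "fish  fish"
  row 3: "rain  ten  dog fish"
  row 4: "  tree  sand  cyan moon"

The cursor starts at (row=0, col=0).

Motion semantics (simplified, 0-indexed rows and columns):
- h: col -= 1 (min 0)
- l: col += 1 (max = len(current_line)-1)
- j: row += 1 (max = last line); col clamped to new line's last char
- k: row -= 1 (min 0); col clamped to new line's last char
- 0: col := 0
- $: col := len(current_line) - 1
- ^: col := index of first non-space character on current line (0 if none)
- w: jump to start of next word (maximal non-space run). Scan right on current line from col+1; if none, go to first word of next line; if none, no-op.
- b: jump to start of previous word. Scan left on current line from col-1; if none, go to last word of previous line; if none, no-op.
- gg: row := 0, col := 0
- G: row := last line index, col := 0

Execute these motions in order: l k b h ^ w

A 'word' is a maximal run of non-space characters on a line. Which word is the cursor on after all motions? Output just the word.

After 1 (l): row=0 col=1 char='e'
After 2 (k): row=0 col=1 char='e'
After 3 (b): row=0 col=0 char='t'
After 4 (h): row=0 col=0 char='t'
After 5 (^): row=0 col=0 char='t'
After 6 (w): row=0 col=5 char='t'

Answer: ten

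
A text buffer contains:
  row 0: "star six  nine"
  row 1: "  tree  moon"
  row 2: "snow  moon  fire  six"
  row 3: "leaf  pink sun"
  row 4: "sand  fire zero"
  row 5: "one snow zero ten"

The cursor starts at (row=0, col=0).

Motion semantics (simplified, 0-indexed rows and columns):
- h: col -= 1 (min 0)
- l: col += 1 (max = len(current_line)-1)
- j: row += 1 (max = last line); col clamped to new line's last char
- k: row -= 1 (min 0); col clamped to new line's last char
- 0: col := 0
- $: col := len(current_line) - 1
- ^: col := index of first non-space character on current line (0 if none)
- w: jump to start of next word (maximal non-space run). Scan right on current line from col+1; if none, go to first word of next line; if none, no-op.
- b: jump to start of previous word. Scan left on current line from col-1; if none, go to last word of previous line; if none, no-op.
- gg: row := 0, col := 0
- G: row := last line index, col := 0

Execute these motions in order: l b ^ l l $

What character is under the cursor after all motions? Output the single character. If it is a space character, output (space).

Answer: e

Derivation:
After 1 (l): row=0 col=1 char='t'
After 2 (b): row=0 col=0 char='s'
After 3 (^): row=0 col=0 char='s'
After 4 (l): row=0 col=1 char='t'
After 5 (l): row=0 col=2 char='a'
After 6 ($): row=0 col=13 char='e'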